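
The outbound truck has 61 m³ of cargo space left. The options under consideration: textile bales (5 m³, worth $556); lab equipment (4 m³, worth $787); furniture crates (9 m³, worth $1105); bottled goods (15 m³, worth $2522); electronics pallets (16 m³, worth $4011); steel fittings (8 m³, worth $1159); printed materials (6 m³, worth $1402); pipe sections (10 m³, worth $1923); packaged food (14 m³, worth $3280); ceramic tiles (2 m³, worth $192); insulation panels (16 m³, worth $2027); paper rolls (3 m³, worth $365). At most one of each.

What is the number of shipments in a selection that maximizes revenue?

The maximum revenue within 61 m³ is 13138.
For example bottled goods + electronics pallets + printed materials + pipe sections + packaged food achieves it, using 61 m³.
Any selection reaching 13138 contains exactly 5 shipments.

5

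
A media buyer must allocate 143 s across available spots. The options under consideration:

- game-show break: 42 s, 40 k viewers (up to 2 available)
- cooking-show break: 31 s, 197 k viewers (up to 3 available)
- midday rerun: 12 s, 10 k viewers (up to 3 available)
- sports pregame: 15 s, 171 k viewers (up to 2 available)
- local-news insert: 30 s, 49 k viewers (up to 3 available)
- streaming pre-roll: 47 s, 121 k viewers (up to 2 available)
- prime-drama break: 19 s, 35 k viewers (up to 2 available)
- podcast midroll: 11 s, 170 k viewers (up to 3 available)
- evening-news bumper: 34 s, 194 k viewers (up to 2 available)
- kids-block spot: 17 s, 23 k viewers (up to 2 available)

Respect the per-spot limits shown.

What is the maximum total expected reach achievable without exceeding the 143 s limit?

By expected reach per s: podcast midroll 15.45, sports pregame 11.40, cooking-show break 6.35, evening-news bumper 5.71 lead.
A density-first pass picks 2×cooking-show break + 2×sports pregame + 3×podcast midroll + kids-block spot — 1269 at 142 s.
Replace sports pregame and kids-block spot with cooking-show break: the trade gains 3 net, giving 1272 at 141 s.
The spare 2 s is too small for any remaining spot, and no exchange beats 1272.

1272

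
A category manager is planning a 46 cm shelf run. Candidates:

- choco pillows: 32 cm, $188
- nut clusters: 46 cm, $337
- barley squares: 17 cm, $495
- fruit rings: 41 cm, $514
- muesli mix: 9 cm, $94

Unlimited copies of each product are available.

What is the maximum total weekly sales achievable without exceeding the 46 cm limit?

1084

2×barley squares + muesli mix uses 43 of the 46 cm and totals 1084.
No other feasible combination exceeds 1084.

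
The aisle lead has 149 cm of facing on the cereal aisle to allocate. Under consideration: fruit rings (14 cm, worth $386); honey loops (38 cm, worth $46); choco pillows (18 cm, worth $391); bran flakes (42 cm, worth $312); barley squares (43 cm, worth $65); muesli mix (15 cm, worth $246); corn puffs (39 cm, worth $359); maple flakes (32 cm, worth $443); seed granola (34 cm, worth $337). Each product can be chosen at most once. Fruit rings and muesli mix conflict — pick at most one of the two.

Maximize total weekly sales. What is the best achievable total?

Fruit rings + choco pillows + corn puffs + maple flakes + seed granola uses 137 of the 149 cm and totals 1916.
Runner-up fruit rings + choco pillows + bran flakes + corn puffs + maple flakes tops out at 1891.

1916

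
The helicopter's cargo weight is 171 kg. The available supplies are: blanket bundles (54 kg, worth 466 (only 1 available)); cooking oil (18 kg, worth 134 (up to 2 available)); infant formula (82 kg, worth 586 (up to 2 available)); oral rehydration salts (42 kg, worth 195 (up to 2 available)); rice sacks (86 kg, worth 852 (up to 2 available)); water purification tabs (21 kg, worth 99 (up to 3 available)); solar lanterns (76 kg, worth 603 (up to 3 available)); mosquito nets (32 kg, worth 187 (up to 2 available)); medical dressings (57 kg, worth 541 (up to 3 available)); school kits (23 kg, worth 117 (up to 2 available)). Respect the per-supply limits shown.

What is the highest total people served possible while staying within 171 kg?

1623

Ranking by ratio (people served/kg): rice sacks 9.91, medical dressings 9.49, blanket bundles 8.63.
A density-first pass picks cooking oil + rice sacks + medical dressings — 1527 at 161 kg.
Replace cooking oil and rice sacks with 2×medical dressings: the trade gains 96 net, giving 1623 at 171 kg.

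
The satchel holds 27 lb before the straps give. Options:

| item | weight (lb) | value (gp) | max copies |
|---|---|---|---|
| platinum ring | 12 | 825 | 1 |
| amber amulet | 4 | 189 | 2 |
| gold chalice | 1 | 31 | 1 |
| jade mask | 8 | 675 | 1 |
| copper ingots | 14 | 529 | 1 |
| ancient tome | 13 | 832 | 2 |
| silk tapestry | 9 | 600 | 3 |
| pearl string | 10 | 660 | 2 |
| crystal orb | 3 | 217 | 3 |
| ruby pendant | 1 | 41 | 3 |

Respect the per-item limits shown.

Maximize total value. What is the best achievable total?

1986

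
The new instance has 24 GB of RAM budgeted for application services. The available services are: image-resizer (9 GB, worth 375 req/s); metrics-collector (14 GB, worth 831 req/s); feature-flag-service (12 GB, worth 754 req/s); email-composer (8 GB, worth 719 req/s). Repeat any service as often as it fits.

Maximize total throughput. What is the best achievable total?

2157

Ranking by ratio (throughput/GB): email-composer 89.88, feature-flag-service 62.83, metrics-collector 59.36, image-resizer 41.67.
Taking 3×email-composer: 24 GB used, 2157 in throughput.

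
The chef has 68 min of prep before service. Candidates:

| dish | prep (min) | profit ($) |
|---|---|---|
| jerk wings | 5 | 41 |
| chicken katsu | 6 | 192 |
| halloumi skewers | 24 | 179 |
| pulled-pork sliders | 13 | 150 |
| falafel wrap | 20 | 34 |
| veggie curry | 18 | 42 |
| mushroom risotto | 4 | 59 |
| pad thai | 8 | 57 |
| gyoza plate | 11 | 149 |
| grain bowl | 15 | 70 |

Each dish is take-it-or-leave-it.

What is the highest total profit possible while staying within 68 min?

Taking the top-ratio dishes first gives jerk wings + chicken katsu + halloumi skewers + pulled-pork sliders + mushroom risotto + gyoza plate for 770 (63 min).
The 5 min tied up in jerk wings is better spent on pad thai — total rises to 786 (66 min).
Next best is jerk wings + chicken katsu + halloumi skewers + pulled-pork sliders + mushroom risotto + gyoza plate at 770 (63 min) — short by 16.

786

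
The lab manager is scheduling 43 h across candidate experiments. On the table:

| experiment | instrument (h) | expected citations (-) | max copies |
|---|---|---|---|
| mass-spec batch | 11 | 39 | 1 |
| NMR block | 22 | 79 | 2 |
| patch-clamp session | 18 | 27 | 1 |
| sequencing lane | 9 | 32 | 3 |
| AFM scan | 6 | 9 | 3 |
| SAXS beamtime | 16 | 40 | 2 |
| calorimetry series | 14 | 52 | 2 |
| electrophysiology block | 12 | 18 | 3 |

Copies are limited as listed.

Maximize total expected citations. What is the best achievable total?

Taking the top-ratio experiments first gives sequencing lane + AFM scan + 2×calorimetry series for 145 (43 h).
Replace AFM scan and calorimetry series with mass-spec batch + sequencing lane: the trade gains 10 net, giving 155 at 43 h.

155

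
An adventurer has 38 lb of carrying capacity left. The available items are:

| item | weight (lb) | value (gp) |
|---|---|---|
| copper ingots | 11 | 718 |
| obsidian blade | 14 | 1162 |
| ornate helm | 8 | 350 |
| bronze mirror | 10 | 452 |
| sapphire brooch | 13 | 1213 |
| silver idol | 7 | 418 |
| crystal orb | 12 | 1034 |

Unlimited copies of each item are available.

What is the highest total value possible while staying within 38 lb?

3460

2×sapphire brooch + crystal orb uses 38 of the 38 lb and totals 3460.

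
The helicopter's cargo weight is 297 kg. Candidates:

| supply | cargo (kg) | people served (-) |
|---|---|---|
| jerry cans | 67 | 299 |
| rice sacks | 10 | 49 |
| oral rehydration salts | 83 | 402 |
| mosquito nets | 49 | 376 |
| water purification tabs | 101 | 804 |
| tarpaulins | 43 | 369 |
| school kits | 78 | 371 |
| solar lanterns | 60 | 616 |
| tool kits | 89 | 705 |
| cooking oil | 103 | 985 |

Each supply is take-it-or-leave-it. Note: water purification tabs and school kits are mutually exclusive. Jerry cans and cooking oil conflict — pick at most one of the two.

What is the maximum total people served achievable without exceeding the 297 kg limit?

Best packing: tarpaulins + solar lanterns + tool kits + cooking oil — 295 kg, 2675 total.
Next best is mosquito nets + water purification tabs + tarpaulins + cooking oil at 2534 (296 kg) — short by 141.

2675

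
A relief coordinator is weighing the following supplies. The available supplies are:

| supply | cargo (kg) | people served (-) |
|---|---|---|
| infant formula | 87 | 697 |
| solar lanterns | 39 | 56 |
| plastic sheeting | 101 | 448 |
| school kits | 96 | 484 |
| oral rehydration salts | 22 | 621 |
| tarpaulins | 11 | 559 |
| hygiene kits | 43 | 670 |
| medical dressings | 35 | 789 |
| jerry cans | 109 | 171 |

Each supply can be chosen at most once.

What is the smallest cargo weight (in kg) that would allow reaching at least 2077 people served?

Look for the lowest-cargo combination reaching 2077.
oral rehydration salts + hygiene kits + medical dressings reaches 2080 using 100 kg.
Below 100 kg the best achievable stays under 2077.

100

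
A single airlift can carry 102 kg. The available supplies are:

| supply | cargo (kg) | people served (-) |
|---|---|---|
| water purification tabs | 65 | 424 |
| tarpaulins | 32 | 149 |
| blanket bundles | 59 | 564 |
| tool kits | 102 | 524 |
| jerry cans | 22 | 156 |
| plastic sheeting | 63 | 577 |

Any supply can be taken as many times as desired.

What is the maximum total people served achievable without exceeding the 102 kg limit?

By people served per kg: blanket bundles 9.56, plastic sheeting 9.16, jerry cans 7.09 lead.
The ratio heuristic lands on blanket bundles + jerry cans (720) but leaves 21 kg idle.
The 59 kg tied up in blanket bundles is better spent on plastic sheeting — total rises to 733 (85 kg).

733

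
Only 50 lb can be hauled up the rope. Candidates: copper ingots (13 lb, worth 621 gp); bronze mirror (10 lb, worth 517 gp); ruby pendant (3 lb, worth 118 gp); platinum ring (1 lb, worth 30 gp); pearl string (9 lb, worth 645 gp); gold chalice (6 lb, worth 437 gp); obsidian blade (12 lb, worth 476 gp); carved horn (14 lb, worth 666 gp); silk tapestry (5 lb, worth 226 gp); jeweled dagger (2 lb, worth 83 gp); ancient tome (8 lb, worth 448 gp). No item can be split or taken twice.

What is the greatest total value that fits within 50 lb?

2831

Filling by ratio: copper ingots + bronze mirror + platinum ring + pearl string + gold chalice + jeweled dagger + ancient tome for 2781, with 1 lb left unused.
A better packing is bronze mirror + ruby pendant + pearl string + gold chalice + carved horn + ancient tome: 50 lb, total 2831.
Runner-up bronze mirror + platinum ring + pearl string + gold chalice + carved horn + jeweled dagger + ancient tome tops out at 2826.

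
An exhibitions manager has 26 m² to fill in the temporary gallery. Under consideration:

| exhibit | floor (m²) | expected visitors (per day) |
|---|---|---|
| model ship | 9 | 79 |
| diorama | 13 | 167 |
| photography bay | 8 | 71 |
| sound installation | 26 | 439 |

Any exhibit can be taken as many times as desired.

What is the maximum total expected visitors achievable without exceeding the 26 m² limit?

439

Sound installation uses 26 of the 26 m² and totals 439.
That's the maximum — no swap from here does better than 439.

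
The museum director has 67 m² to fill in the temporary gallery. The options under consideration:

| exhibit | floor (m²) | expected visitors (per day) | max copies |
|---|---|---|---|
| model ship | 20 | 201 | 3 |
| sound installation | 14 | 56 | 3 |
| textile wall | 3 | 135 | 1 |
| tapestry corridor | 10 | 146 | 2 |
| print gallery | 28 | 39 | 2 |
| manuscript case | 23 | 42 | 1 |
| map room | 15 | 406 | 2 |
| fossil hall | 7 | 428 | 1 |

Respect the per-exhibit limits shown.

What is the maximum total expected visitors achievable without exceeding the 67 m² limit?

Taking textile wall + 2×tapestry corridor + 2×map room + fossil hall: 60 m² used, 1667 in expected visitors.
Every other selection either busts 67 m² or exceeds an availability limit or fails to beat 1667.

1667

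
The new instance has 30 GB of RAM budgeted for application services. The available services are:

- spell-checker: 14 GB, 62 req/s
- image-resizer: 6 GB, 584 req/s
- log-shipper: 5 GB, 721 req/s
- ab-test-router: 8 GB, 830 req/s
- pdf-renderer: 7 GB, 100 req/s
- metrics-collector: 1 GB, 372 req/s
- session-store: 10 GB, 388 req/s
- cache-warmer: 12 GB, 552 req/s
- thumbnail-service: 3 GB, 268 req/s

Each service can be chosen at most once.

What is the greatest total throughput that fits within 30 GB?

Greedy by ratio would take image-resizer + log-shipper + ab-test-router + pdf-renderer + metrics-collector + thumbnail-service: 30 GB used, total 2875.
Replace pdf-renderer and thumbnail-service with session-store: the trade gains 20 net, giving 2895 at 30 GB.
That's the maximum — no swap from here does better than 2895.

2895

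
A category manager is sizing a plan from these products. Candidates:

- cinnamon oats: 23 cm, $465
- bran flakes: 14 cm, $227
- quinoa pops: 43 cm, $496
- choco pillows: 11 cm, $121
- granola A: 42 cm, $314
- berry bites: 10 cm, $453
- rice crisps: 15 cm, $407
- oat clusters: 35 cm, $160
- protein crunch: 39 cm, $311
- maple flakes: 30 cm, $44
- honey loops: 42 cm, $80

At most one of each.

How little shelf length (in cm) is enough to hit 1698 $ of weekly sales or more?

91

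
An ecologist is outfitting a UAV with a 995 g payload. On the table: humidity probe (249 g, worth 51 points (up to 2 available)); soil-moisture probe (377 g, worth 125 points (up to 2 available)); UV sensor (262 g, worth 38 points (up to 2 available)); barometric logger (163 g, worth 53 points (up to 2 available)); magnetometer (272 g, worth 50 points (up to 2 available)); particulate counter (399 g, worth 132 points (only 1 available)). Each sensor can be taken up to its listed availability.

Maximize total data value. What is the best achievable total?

310

Ranking by ratio (data value/g): soil-moisture probe 0.33, particulate counter 0.33, barometric logger 0.33, humidity probe 0.20.
Filling by ratio: 2×soil-moisture probe + barometric logger for 303, with 78 g left unused.
The 377 g tied up in soil-moisture probe is better spent on particulate counter — total rises to 310 (939 g).
The spare 56 g is too small for any remaining sensor, and no exchange beats 310.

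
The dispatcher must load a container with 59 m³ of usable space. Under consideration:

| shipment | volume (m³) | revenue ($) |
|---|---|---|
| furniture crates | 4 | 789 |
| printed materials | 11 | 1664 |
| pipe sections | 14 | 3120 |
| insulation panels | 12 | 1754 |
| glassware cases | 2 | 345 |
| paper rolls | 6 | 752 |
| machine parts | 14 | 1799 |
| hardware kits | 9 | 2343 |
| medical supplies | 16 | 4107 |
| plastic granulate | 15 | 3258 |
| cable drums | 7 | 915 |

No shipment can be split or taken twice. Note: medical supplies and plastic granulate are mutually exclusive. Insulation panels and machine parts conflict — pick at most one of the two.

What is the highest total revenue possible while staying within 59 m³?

Furniture crates + pipe sections + glassware cases + machine parts + hardware kits + medical supplies uses 59 of the 59 m³ and totals 12503.
Runner-up printed materials + pipe sections + glassware cases + hardware kits + medical supplies + cable drums tops out at 12494.

12503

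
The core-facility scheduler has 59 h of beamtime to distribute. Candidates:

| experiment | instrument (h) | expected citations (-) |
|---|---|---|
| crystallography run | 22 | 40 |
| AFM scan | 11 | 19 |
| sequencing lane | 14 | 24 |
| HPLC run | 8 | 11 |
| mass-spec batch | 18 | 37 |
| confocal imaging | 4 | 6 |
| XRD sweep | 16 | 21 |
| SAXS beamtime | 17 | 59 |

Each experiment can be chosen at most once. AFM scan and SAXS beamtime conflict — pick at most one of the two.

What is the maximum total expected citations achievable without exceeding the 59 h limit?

136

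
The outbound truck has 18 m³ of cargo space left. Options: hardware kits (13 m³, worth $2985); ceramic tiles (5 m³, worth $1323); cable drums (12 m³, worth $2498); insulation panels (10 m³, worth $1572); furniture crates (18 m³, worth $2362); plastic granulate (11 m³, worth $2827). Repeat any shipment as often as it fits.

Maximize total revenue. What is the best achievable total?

Filling by ratio: 3×ceramic tiles for 3969, with 3 m³ left unused.
Dropping 2×ceramic tiles frees 10 m³; slotting in hardware kits (13 m³) lifts the total to 4308 at 18 m³.

4308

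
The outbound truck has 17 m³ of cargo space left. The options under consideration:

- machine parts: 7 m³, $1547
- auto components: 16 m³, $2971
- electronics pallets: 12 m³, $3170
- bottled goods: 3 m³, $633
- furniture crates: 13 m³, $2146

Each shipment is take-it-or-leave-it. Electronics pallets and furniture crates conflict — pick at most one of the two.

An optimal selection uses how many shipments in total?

Best achievable revenue is 3803.
One optimal bundle: electronics pallets + bottled goods (15 m³).
All optima have 2 shipments.

2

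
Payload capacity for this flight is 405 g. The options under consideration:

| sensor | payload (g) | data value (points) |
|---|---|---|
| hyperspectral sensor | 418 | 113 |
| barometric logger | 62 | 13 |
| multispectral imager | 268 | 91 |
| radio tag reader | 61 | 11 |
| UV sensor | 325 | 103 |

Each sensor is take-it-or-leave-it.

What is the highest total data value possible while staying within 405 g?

116

Ranking by ratio (data value/g): multispectral imager 0.34, UV sensor 0.32, hyperspectral sensor 0.27.
Taking the top-ratio sensors first gives barometric logger + multispectral imager + radio tag reader for 115 (391 g).
Dropping multispectral imager and radio tag reader frees 329 g; slotting in UV sensor (325 g) lifts the total to 116 at 387 g.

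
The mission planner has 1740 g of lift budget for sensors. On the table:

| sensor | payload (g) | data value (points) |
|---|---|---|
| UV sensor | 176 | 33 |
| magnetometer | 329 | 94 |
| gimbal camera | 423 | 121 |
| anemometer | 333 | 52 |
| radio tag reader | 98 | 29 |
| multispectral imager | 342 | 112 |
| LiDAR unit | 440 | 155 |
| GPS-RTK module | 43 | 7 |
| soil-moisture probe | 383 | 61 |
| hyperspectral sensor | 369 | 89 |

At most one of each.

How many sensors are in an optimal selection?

Optimal total is 518.
One optimal bundle: magnetometer + gimbal camera + radio tag reader + multispectral imager + LiDAR unit + GPS-RTK module (1675 g).
Every optimal selection uses 6 sensors.

6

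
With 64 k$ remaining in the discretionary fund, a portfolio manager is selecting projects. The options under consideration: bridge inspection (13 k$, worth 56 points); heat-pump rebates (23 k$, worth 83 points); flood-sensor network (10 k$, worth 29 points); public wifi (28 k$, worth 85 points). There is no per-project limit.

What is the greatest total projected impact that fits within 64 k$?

253

The ratio ordering already packs tightly: 4×bridge inspection + flood-sensor network, 62 k$, 253.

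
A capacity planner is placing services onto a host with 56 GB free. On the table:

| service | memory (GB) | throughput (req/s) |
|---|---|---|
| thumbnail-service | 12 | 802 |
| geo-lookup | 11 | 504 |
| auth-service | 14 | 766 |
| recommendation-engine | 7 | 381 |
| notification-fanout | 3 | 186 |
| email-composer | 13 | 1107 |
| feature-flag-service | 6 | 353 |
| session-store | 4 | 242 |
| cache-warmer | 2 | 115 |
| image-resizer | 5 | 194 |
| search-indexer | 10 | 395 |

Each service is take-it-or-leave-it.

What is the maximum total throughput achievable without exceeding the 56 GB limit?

A density-first pass picks thumbnail-service + auth-service + notification-fanout + email-composer + feature-flag-service + session-store + cache-warmer — 3571 at 54 GB.
Replace notification-fanout and cache-warmer with recommendation-engine: the trade gains 80 net, giving 3651 at 56 GB.
Next best is thumbnail-service + auth-service + recommendation-engine + notification-fanout + email-composer + session-store + cache-warmer at 3599 (55 GB) — short by 52.

3651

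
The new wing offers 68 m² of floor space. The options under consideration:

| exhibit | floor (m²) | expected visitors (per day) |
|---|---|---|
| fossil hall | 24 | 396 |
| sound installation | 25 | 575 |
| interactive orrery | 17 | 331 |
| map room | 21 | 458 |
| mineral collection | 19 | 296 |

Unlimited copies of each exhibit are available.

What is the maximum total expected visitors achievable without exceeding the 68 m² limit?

Ranking by ratio (expected visitors/m²): sound installation 23.00, map room 21.81, interactive orrery 19.47, fossil hall 16.50.
The ratio heuristic lands on 2×sound installation + interactive orrery (1481) but leaves 1 m² idle.
Replace sound installation and interactive orrery with 2×map room: the trade gains 10 net, giving 1491 at 67 m².
Nothing else within 68 m² beats 1491.

1491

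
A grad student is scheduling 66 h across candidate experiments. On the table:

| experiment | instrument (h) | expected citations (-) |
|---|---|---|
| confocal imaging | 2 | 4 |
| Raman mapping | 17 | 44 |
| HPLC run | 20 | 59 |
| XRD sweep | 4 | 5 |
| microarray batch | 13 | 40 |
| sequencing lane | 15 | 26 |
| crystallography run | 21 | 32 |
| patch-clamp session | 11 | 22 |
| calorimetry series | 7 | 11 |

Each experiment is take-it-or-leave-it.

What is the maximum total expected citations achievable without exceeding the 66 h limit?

The ratio heuristic lands on confocal imaging + Raman mapping + HPLC run + microarray batch + patch-clamp session (169) but leaves 3 h idle.
Dropping confocal imaging frees 2 h; slotting in XRD sweep (4 h) lifts the total to 170 at 65 h.
Next best is Raman mapping + HPLC run + microarray batch + sequencing lane at 169 (65 h) — short by 1.

170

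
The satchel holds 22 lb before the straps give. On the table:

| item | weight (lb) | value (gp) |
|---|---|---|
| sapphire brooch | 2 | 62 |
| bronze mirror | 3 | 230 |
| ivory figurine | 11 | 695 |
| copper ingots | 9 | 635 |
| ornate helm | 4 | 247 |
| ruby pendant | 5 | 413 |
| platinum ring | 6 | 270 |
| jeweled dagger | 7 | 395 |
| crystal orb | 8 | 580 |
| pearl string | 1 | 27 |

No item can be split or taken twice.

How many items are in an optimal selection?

Optimal total is 1628.
copper ingots + ruby pendant + crystal orb hits 1628 at 22 lb.
Any selection reaching 1628 contains exactly 3 items.

3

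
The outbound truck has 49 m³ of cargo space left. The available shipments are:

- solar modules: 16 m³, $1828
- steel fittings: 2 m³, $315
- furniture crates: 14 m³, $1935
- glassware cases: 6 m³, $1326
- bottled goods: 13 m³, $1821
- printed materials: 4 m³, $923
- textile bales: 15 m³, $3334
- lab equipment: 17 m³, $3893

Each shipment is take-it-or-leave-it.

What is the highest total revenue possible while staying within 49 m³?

By revenue per m³: printed materials 230.75, lab equipment 229.00, textile bales 222.27, glassware cases 221.00 lead.
Filling by ratio: steel fittings + glassware cases + printed materials + textile bales + lab equipment for 9791, with 5 m³ left unused.
Replace steel fittings and glassware cases with bottled goods: the trade gains 180 net, giving 9971 at 49 m³.
Nothing else within 49 m³ beats 9971.

9971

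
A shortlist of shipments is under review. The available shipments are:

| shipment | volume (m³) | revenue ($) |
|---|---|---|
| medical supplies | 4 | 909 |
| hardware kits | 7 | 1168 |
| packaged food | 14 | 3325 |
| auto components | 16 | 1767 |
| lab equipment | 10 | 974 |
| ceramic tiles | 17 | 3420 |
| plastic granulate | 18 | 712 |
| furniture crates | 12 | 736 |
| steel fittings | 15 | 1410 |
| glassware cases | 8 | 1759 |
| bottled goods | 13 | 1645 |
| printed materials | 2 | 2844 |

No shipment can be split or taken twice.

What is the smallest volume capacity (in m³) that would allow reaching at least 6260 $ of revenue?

19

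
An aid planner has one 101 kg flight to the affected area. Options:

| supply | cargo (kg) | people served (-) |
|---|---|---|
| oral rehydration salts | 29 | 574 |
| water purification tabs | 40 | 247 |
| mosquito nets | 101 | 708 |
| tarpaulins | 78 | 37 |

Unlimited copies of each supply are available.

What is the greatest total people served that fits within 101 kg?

1722

Ranking by ratio (people served/kg): oral rehydration salts 19.79, mosquito nets 7.01, water purification tabs 6.17, tarpaulins 0.47.
The ratio ordering already packs tightly: 3×oral rehydration salts, 87 kg, 1722.
No other feasible combination exceeds 1722.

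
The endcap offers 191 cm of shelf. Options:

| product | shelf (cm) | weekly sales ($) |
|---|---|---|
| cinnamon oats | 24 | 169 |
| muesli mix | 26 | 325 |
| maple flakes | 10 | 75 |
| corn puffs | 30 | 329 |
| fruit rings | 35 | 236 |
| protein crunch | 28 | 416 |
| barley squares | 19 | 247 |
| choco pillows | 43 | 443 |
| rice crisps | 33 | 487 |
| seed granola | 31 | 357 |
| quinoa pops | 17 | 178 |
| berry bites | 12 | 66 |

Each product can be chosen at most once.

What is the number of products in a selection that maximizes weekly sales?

6

Optimal total is 2357.
muesli mix + corn puffs + protein crunch + choco pillows + rice crisps + seed granola hits 2357 at 191 cm.
Any selection reaching 2357 contains exactly 6 products.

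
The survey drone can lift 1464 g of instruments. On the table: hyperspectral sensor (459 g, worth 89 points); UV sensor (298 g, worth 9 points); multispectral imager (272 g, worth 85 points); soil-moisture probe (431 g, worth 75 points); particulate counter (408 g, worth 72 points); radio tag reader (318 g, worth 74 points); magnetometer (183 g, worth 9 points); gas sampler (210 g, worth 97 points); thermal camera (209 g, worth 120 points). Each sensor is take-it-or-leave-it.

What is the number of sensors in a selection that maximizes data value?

5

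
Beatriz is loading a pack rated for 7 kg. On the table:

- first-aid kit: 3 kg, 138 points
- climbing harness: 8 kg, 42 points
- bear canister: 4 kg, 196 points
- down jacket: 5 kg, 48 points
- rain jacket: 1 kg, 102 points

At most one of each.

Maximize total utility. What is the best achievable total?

Density check — rain jacket 102.00, bear canister 49.00, first-aid kit 46.00 are the best per kg.
The ratio heuristic lands on bear canister + rain jacket (298) but leaves 2 kg idle.
Replace rain jacket with first-aid kit: the trade gains 36 net, giving 334 at 7 kg.
Every other selection either busts 7 kg or fails to beat 334.

334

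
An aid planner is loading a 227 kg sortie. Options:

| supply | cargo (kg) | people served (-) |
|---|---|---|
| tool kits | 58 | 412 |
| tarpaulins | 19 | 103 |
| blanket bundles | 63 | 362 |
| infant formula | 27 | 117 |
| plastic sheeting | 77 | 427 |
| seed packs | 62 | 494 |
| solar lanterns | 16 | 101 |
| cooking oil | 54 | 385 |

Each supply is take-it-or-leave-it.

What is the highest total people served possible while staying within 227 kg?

1511

Ranking by ratio (people served/kg): seed packs 7.97, cooking oil 7.13, tool kits 7.10.
The ratio heuristic lands on tool kits + tarpaulins + seed packs + solar lanterns + cooking oil (1495) but leaves 18 kg idle.
Dropping solar lanterns frees 16 kg; slotting in infant formula (27 kg) lifts the total to 1511 at 220 kg.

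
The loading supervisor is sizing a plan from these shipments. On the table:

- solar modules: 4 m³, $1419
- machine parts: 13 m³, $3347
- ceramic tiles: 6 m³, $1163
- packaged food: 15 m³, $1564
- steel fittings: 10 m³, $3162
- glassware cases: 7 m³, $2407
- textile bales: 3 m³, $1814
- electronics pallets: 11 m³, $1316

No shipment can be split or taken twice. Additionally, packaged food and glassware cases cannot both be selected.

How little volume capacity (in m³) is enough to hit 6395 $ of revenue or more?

Look for the lowest-volume combination reaching 6395.
solar modules + steel fittings + textile bales: 6395 revenue at 17 m³.
Any bundle with less than 17 m³ falls short of 6395.

17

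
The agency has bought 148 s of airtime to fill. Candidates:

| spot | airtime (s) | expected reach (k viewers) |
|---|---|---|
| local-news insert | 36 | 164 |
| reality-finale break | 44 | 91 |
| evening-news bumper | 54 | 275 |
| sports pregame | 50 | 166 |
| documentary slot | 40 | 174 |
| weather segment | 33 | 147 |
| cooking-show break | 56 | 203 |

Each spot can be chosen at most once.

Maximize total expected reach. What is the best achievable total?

642

By expected reach per s: evening-news bumper 5.09, local-news insert 4.56, weather segment 4.45 lead.
Taking the top-ratio spots first gives local-news insert + evening-news bumper + weather segment for 586 (123 s).
Dropping weather segment frees 33 s; slotting in cooking-show break (56 s) lifts the total to 642 at 146 s.
Next best is evening-news bumper + weather segment + cooking-show break at 625 (143 s) — short by 17.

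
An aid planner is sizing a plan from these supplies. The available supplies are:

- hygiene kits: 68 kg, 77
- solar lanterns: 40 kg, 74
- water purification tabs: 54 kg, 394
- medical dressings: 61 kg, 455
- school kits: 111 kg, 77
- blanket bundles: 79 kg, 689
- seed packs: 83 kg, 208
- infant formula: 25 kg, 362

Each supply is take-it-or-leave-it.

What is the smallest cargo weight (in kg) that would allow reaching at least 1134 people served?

140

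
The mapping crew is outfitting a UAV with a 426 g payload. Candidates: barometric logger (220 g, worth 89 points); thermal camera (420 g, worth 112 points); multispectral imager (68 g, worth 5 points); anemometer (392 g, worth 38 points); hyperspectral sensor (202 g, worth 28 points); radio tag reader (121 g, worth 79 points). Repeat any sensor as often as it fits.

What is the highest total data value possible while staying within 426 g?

Best packing: 3×radio tag reader — 363 g, 237 total.
That's the maximum — no swap from here does better than 237.

237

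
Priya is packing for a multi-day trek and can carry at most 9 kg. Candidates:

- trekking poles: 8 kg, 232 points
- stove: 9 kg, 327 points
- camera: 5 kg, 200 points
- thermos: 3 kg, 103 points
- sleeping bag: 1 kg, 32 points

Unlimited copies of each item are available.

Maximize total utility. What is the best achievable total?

Camera + thermos + sleeping bag uses 9 of the 9 kg and totals 335.

335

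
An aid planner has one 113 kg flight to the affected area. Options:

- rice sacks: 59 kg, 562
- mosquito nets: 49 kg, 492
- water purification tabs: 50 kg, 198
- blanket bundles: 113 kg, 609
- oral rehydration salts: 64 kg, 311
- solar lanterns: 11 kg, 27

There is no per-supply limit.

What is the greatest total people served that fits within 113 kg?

A density-first pass picks 2×mosquito nets + solar lanterns — 1011 at 109 kg.
Dropping mosquito nets and solar lanterns frees 60 kg; slotting in rice sacks (59 kg) lifts the total to 1054 at 108 kg.
That's the maximum — no swap from here does better than 1054.

1054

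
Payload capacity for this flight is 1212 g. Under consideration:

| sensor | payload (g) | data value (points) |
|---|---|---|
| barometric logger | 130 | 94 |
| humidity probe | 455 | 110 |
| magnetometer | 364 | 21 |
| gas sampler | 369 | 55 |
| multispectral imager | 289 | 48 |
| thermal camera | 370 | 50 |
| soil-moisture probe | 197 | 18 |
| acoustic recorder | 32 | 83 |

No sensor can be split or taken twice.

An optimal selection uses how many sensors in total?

5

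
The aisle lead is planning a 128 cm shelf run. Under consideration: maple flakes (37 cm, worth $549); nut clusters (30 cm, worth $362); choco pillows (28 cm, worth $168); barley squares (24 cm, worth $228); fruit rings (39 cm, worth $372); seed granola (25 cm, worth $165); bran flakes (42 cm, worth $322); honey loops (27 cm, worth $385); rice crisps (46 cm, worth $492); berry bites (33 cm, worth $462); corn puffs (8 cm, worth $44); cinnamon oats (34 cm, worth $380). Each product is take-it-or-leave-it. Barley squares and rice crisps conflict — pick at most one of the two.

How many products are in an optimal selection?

4

Optimal total is 1758.
One optimal bundle: maple flakes + nut clusters + honey loops + berry bites (127 cm).
Every optimal selection uses 4 products.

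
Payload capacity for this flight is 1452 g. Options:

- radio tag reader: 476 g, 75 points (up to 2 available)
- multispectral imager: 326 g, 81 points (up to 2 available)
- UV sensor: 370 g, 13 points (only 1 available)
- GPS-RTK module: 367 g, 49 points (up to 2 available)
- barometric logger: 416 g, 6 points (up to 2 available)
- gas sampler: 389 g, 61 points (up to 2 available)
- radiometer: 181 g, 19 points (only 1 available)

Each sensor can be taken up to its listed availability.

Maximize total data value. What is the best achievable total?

Filling by ratio: radio tag reader + 2×multispectral imager + radiometer for 256, with 143 g left unused.
Dropping radio tag reader and radiometer frees 657 g; slotting in 2×gas sampler (778 g) lifts the total to 284 at 1430 g.
The spare 22 g is too small for any remaining sensor, and no exchange beats 284.

284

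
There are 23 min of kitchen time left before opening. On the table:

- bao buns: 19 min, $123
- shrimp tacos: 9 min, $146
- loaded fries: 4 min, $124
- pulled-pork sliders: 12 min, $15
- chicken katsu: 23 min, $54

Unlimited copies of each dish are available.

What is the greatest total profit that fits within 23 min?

Density check — loaded fries 31.00, shrimp tacos 16.22, bao buns 6.47 are the best per min.
5×loaded fries uses 20 of the 23 min and totals 620.

620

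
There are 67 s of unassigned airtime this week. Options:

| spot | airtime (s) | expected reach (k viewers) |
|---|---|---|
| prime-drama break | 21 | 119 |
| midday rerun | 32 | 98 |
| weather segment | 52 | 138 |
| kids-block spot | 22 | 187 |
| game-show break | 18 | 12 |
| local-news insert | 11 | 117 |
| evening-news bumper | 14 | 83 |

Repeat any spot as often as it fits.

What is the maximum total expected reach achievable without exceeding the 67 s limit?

702

6×local-news insert uses 66 of the 67 s and totals 702.
The spare 1 s is too small for any remaining spot, and no exchange beats 702.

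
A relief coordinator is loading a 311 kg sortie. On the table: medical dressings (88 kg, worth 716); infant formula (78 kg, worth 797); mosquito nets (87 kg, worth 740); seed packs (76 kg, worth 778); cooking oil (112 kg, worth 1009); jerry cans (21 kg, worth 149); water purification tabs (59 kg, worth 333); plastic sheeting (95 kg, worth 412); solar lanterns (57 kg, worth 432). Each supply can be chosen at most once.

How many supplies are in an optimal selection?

4

Optimal total is 2747.
For example infant formula + mosquito nets + seed packs + solar lanterns achieves it, using 298 kg.
Any selection reaching 2747 contains exactly 4 supplies.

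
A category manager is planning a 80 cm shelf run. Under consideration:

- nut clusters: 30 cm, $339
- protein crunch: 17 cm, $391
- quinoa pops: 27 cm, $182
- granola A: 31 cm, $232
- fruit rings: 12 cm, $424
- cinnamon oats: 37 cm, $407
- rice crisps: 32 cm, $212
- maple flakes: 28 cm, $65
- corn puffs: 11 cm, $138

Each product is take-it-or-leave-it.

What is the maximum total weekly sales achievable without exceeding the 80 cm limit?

A density-first pass picks nut clusters + protein crunch + fruit rings + corn puffs — 1292 at 70 cm.
The 30 cm tied up in nut clusters is better spent on cinnamon oats — total rises to 1360 (77 cm).
The spare 3 cm is too small for any remaining product, and no exchange beats 1360.

1360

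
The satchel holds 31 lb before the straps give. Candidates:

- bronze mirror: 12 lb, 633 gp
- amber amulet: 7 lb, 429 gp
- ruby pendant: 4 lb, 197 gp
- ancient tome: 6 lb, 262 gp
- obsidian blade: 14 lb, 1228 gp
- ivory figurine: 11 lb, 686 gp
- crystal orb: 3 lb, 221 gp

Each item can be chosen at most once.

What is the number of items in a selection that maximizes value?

3

Best achievable value is 2176.
ancient tome + obsidian blade + ivory figurine hits 2176 at 31 lb.
Any selection reaching 2176 contains exactly 3 items.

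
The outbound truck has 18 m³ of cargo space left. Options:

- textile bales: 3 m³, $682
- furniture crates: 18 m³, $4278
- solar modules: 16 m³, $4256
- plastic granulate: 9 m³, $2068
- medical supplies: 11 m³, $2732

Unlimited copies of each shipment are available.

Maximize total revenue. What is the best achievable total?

4278

By revenue per m³: solar modules 266.00, medical supplies 248.36, furniture crates 237.67 lead.
A density-first pass picks solar modules — 4256 at 16 m³.
Dropping solar modules frees 16 m³; slotting in furniture crates (18 m³) lifts the total to 4278 at 18 m³.
No other feasible combination exceeds 4278.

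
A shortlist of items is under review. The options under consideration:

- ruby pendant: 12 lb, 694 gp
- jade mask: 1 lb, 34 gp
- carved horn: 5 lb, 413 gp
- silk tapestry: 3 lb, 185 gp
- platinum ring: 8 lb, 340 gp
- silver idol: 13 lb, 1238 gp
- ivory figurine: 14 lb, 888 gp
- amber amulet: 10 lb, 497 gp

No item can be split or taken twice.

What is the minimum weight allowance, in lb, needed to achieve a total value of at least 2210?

30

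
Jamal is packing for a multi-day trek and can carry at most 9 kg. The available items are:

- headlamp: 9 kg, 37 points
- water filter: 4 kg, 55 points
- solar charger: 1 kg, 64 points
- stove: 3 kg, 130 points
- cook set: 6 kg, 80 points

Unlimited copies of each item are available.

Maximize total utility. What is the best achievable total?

576

Taking 9×solar charger: 9 kg used, 576 in utility.
No other feasible combination exceeds 576.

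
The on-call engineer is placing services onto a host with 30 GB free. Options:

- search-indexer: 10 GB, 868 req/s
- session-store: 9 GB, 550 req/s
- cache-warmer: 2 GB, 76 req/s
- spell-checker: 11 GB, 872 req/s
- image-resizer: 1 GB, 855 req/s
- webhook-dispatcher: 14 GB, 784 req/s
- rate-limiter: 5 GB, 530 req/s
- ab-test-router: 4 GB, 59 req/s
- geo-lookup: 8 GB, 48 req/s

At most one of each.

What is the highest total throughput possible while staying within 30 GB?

3201

By throughput per GB: image-resizer 855.00, rate-limiter 106.00, search-indexer 86.80, spell-checker 79.27 lead.
Search-indexer + cache-warmer + spell-checker + image-resizer + rate-limiter uses 29 of the 30 GB and totals 3201.
Nothing else within 30 GB beats 3201.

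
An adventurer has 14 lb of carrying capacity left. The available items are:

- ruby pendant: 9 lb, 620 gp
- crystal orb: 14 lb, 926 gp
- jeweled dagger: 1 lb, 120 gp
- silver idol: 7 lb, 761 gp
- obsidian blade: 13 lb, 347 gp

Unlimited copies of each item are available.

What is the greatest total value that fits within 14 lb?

1680

Ranking by ratio (value/lb): jeweled dagger 120.00, silver idol 108.71, ruby pendant 68.89.
Best packing: 14×jeweled dagger — 14 lb, 1680 total.
Every other selection either busts 14 lb or fails to beat 1680.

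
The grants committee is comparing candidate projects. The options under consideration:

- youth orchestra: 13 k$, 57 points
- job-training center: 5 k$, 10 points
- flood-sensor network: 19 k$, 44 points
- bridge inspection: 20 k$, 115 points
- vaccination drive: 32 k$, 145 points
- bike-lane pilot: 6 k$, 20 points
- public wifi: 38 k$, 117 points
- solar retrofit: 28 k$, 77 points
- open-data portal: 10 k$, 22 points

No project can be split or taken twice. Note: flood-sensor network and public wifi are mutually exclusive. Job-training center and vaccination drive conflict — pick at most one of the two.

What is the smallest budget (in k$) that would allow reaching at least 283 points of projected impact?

65

Minimise k$ subject to total projected impact ≥ 283.
Taking youth orchestra + bridge inspection + vaccination drive gives 317 (≥ 283) for 65 k$.
Below 65 k$ the best achievable stays under 283.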